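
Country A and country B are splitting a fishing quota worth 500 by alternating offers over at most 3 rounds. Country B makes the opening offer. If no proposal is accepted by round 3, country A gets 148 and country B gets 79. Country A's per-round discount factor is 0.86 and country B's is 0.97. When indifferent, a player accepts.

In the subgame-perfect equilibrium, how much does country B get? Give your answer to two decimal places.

363.64

Round 3 (country B proposes): country A gets 148 if talks fail, so country B offers 148 and keeps 352.
Round 2 (country A proposes): country B can get 352 next round, worth 0.97 × 352 = 341.44 now. Country A offers 341.44 and keeps 500 − 341.44 = 158.56.
Round 1 (country B proposes): country A can get 158.56 next round, worth 0.86 × 158.56 = 136.3616 now; country B offers that and keeps 363.6384.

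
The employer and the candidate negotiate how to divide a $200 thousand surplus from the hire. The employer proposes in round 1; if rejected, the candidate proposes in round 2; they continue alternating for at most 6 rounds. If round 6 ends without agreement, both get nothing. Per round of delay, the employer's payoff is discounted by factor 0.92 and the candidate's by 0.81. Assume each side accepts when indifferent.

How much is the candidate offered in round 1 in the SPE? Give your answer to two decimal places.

112.58

Round 6 (the candidate proposes): the employer will accept anything ≥ 0, so the candidate offers 0 and keeps 200.
Round 5 (the employer proposes): the candidate can get 200 next round, worth 0.81 × 200 = 162 now, so the employer offers 162, keeping 38.
Round 4 (the candidate proposes): the employer can get 38 next round, worth 0.92 × 38 = 34.96 now. The candidate offers 34.96 and keeps 200 − 34.96 = 165.04.
Round 3 (the employer proposes): the candidate can get 165.04 next round, worth 0.81 × 165.04 = 133.6824 now. The employer offers 133.6824 and keeps 200 − 133.6824 = 66.3176.
Round 2 (the candidate proposes): the employer can get 66.3176 next round, worth 0.92 × 66.3176 = 61.012192 now, so the candidate offers 61.012192, keeping 138.987808.
Round 1 (the employer proposes): the candidate can get 138.987808 next round, worth 0.81 × 138.987808 = 112.58012448 now. The employer offers 112.58012448 and keeps 200 − 112.58012448 = 87.41987552.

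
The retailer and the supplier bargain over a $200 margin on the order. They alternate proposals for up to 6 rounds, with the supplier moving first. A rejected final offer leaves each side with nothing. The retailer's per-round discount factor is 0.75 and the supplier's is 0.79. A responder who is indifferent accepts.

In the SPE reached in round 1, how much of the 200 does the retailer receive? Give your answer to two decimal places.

Round 6 (the retailer proposes): rejection yields 0 for the supplier; the retailer offers 0 and keeps 200.
Round 5 (the supplier proposes): the retailer can get 200 next round, worth 0.75 × 200 = 150 now. The supplier offers 150 and keeps 200 − 150 = 50.
Round 4 (the retailer proposes): the supplier can get 50 next round, worth 0.79 × 50 = 39.5 now, so the retailer offers 39.5, keeping 160.5.
Round 3 (the supplier proposes): the retailer can get 160.5 next round, worth 0.75 × 160.5 = 120.375 now. The supplier offers 120.375 and keeps 200 − 120.375 = 79.625.
Round 2 (the retailer proposes): the supplier can get 79.625 next round, worth 0.79 × 79.625 = 62.90375 now, so the retailer offers 62.90375, keeping 137.09625.
Round 1 (the supplier proposes): the retailer can get 137.09625 next round, worth 0.75 × 137.09625 = 102.8221875 now; the supplier offers that and keeps 97.1778125.

102.82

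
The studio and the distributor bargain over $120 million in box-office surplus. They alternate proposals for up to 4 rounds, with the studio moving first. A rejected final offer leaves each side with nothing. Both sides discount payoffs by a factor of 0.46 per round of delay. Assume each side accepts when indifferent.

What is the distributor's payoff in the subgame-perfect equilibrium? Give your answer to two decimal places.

Round 4 (the distributor proposes): the studio will accept anything ≥ 0, so the distributor offers 0 and keeps 120.
Round 3 (the studio proposes): the distributor can get 120 next round, worth 0.46 × 120 = 55.2 now; the studio offers that and keeps 64.8.
Round 2 (the distributor proposes): the studio can get 64.8 next round, worth 0.46 × 64.8 = 29.808 now. The distributor offers 29.808 and keeps 120 − 29.808 = 90.192.
Round 1 (the studio proposes): the distributor can get 90.192 next round, worth 0.46 × 90.192 = 41.48832 now. The studio offers 41.48832 and keeps 120 − 41.48832 = 78.51168.

41.49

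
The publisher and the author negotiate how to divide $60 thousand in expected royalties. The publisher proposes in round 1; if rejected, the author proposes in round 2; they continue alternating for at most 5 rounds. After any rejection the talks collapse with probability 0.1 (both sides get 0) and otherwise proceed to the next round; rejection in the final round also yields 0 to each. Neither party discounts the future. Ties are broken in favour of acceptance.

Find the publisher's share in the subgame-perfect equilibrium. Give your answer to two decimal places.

50.23

Round 5 (the publisher proposes): the author will accept anything ≥ 0, so the publisher offers 0 and keeps 60.
Round 4 (the author proposes): rejecting gives the publisher an expected 0.9 × 60 = 54, so the author offers 54, keeping 6.
Round 3 (the publisher proposes): rejecting gives the author an expected 0.9 × 6 = 5.4. The publisher offers 5.4 and keeps 60 − 5.4 = 54.6.
Round 2 (the author proposes): rejecting gives the publisher an expected 0.9 × 54.6 = 49.14. The author offers 49.14 and keeps 60 − 49.14 = 10.86.
Round 1 (the publisher proposes): rejecting gives the author an expected 0.9 × 10.86 = 9.774. The publisher offers 9.774 and keeps 60 − 9.774 = 50.226.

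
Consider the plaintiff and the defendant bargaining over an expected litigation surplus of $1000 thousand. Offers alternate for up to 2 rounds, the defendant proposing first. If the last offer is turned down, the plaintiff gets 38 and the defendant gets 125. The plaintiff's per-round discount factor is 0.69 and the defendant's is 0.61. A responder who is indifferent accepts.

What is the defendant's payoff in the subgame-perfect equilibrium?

Round 2 (the plaintiff proposes): the defendant gets 125 if talks fail, so the plaintiff offers 125 and keeps 875.
Round 1 (the defendant proposes): the plaintiff can get 875 next round, worth 0.69 × 875 = 603.75 now; the defendant offers that and keeps 396.25.

396.25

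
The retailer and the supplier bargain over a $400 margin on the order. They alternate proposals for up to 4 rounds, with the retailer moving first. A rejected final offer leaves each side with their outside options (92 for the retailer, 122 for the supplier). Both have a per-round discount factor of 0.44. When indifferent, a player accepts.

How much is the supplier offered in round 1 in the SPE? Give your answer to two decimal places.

124.80

Round 4 (the supplier proposes): the retailer gets 92 if talks fail, so the supplier offers 92 and keeps 308.
Round 3 (the retailer proposes): the supplier can get 308 next round, worth 0.44 × 308 = 135.52 now; the retailer offers that and keeps 264.48.
Round 2 (the supplier proposes): the retailer can get 264.48 next round, worth 0.44 × 264.48 = 116.3712 now, so the supplier offers 116.3712, keeping 283.6288.
Round 1 (the retailer proposes): the supplier can get 283.6288 next round, worth 0.44 × 283.6288 = 124.796672 now; the retailer offers that and keeps 275.203328.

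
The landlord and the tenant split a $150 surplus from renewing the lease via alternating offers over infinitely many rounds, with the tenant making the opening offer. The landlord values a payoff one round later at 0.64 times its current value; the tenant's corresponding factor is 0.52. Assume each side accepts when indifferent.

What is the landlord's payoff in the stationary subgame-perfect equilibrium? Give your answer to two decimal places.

When the tenant proposes, the landlord accepts any offer worth at least 0.64 times what the landlord would get by proposing next round; and vice versa.
This gives x = 150 − 0.64y and y = 150 − 0.52x, where x and y are each side's share when it proposes.
Hence (1 − 0.64·0.52)x = 150(1 − 0.64), i.e. 0.6672·x = 54.
x ≈ 80.9353; the landlord's share is 150 − x ≈ 69.0647.

69.06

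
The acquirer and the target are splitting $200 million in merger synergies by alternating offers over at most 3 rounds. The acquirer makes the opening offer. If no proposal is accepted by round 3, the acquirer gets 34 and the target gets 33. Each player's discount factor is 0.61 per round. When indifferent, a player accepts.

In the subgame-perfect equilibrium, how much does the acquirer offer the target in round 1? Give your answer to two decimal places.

59.86

Solve by backward induction from round 3.
Round 3 (the acquirer proposes): the target gets 33 if talks fail, so the acquirer offers 33 and keeps 167.
Round 2 (the target proposes): the acquirer can get 167 next round, worth 0.61 × 167 = 101.87 now. The target offers 101.87 and keeps 200 − 101.87 = 98.13.
Round 1 (the acquirer proposes): the target can get 98.13 next round, worth 0.61 × 98.13 = 59.8593 now; the acquirer offers that and keeps 140.1407.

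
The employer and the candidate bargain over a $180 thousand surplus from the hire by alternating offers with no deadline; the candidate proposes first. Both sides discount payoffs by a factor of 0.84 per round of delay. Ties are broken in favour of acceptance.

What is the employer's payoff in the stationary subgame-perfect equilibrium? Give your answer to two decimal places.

82.17

When the candidate proposes, the employer accepts any offer worth at least 0.84 times what the employer would get by proposing next round; and vice versa.
This gives x = 180 − 0.84y and y = 180 − 0.84x, where x and y are each side's share when it proposes.
Hence (1 − 0.84·0.84)x = 180(1 − 0.84), i.e. 0.2944·x = 28.8.
x ≈ 97.8261; the employer's share is 180 − x ≈ 82.1739.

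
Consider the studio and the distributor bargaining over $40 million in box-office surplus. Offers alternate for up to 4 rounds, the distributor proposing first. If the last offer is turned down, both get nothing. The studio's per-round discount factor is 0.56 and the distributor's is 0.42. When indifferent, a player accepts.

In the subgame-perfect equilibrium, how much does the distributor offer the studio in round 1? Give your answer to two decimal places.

18.26

Round 4 (the studio proposes): the distributor will accept anything ≥ 0, so the studio offers 0 and keeps 40.
Round 3 (the distributor proposes): the studio can get 40 next round, worth 0.56 × 40 = 22.4 now, so the distributor offers 22.4, keeping 17.6.
Round 2 (the studio proposes): the distributor can get 17.6 next round, worth 0.42 × 17.6 = 7.392 now. The studio offers 7.392 and keeps 40 − 7.392 = 32.608.
Round 1 (the distributor proposes): the studio can get 32.608 next round, worth 0.56 × 32.608 = 18.26048 now, so the distributor offers 18.26048, keeping 21.73952.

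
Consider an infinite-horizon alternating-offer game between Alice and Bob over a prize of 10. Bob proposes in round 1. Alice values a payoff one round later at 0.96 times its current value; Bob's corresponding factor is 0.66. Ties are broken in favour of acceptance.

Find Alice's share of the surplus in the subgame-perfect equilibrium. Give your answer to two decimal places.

In a stationary SPE each proposer offers the other exactly their discounted continuation value.
If Bob keeps x when proposing and Alice keeps y when proposing, then x = 10 − 0.96y and y = 10 − 0.66x.
Solving: x = 10(1 − 0.96) / (1 − 0.66·0.96) = 0.4 / 0.3664 ≈ 1.0917.
Alice gets 10 − 1.0917 ≈ 8.9083.

8.91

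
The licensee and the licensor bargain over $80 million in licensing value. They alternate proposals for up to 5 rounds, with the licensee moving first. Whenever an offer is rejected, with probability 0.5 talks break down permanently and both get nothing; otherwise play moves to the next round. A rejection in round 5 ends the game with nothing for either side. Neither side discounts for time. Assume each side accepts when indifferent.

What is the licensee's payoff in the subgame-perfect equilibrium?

55

By backward induction:
Round 5 (the licensee proposes): the licensor will accept anything ≥ 0, so the licensee offers 0 and keeps 80.
Round 4 (the licensor proposes): rejecting gives the licensee an expected 0.5 × 80 = 40. The licensor offers 40 and keeps 80 − 40 = 40.
Round 3 (the licensee proposes): rejecting gives the licensor an expected 0.5 × 40 = 20, so the licensee offers 20, keeping 60.
Round 2 (the licensor proposes): rejecting gives the licensee an expected 0.5 × 60 = 30. The licensor offers 30 and keeps 80 − 30 = 50.
Round 1 (the licensee proposes): rejecting gives the licensor an expected 0.5 × 50 = 25, so the licensee offers 25, keeping 55.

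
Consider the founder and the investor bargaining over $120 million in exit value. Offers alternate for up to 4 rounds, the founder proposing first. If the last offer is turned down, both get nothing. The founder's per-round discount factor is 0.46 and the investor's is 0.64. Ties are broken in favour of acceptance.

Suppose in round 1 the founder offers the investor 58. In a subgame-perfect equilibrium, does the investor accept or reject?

Round 4 (the investor proposes): the founder will accept anything ≥ 0, so the investor offers 0 and keeps 120.
Round 3 (the founder proposes): the investor can get 120 next round, worth 0.64 × 120 = 76.8 now; the founder offers that and keeps 43.2.
Round 2 (the investor proposes): the founder can get 43.2 next round, worth 0.46 × 43.2 = 19.872 now, so the investor offers 19.872, keeping 100.128.
So by rejecting in round 1, the investor gets 100.128 next round, worth 0.64 × 100.128 = 64.08192 now.
Offer 58 < 64.08192, so the investor rejects.

Reject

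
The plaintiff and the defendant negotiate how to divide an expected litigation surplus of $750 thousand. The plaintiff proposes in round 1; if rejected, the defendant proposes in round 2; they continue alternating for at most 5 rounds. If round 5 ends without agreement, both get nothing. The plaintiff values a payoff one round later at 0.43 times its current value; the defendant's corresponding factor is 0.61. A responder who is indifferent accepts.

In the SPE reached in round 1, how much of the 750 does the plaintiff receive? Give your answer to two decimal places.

Round 5 (the plaintiff proposes): rejection yields 0 for the defendant; the plaintiff offers 0 and keeps 750.
Round 4 (the defendant proposes): the plaintiff can get 750 next round, worth 0.43 × 750 = 322.5 now, so the defendant offers 322.5, keeping 427.5.
Round 3 (the plaintiff proposes): the defendant can get 427.5 next round, worth 0.61 × 427.5 = 260.775 now. The plaintiff offers 260.775 and keeps 750 − 260.775 = 489.225.
Round 2 (the defendant proposes): the plaintiff can get 489.225 next round, worth 0.43 × 489.225 = 210.36675 now; the defendant offers that and keeps 539.63325.
Round 1 (the plaintiff proposes): the defendant can get 539.63325 next round, worth 0.61 × 539.63325 = 329.1762825 now, so the plaintiff offers 329.1762825, keeping 420.8237175.

420.82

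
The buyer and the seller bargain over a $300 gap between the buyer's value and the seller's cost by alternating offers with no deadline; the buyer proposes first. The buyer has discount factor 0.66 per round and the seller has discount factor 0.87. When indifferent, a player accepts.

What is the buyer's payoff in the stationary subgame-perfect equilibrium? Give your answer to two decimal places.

Let x be the buyer's share when the buyer proposes and y be the seller's share when the seller proposes.
The seller accepts iff offered ≥ 0.87·y, so x = 300 − 0.87y. Symmetrically y = 300 − 0.66x.
Substituting: x = 300 − 0.87(300 − 0.66x), giving x(1 − 0.66·0.87) = 300(1 − 0.87).
So x = 300 × 0.13 / 0.4258 ≈ 91.5923, and the seller receives 300 − x ≈ 208.4077.

91.59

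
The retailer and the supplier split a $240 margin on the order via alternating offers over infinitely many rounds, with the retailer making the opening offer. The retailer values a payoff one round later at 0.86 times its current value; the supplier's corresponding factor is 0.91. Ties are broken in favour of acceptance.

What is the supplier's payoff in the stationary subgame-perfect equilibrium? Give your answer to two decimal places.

In a stationary SPE each proposer offers the other exactly their discounted continuation value.
If the retailer keeps x when proposing and the supplier keeps y when proposing, then x = 240 − 0.91y and y = 240 − 0.86x.
Solving: x = 240(1 − 0.91) / (1 − 0.86·0.91) = 21.6 / 0.2174 ≈ 99.3560.
The supplier gets 240 − 99.3560 ≈ 140.6440.

140.64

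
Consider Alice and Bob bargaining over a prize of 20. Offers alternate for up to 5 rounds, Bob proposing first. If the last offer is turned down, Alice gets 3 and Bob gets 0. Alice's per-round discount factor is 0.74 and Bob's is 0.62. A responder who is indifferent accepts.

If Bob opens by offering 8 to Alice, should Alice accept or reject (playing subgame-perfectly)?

Round 5 (Bob proposes): Alice gets 3 if talks fail, so Bob offers 3 and keeps 17.
Round 4 (Alice proposes): Bob can get 17 next round, worth 0.62 × 17 = 10.54 now. Alice offers 10.54 and keeps 20 − 10.54 = 9.46.
Round 3 (Bob proposes): Alice can get 9.46 next round, worth 0.74 × 9.46 = 7.0004 now, so Bob offers 7.0004, keeping 12.9996.
Round 2 (Alice proposes): Bob can get 12.9996 next round, worth 0.62 × 12.9996 = 8.059752 now; Alice offers that and keeps 11.940248.
So by rejecting in round 1, Alice gets 11.940248 next round, worth 0.74 × 11.940248 = 8.83578352 now.
Offer 8 < 8.83578352, so Alice rejects.

Reject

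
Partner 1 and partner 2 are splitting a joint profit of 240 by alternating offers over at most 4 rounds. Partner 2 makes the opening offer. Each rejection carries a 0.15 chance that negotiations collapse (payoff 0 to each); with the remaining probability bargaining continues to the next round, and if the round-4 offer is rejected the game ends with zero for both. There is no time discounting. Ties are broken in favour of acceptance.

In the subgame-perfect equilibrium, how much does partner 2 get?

By backward induction:
Round 4 (partner 1 proposes): partner 2 will accept anything ≥ 0, so partner 1 offers 0 and keeps 240.
Round 3 (partner 2 proposes): rejecting gives partner 1 an expected 0.85 × 240 = 204. Partner 2 offers 204 and keeps 240 − 204 = 36.
Round 2 (partner 1 proposes): rejecting gives partner 2 an expected 0.85 × 36 = 30.6. Partner 1 offers 30.6 and keeps 240 − 30.6 = 209.4.
Round 1 (partner 2 proposes): rejecting gives partner 1 an expected 0.85 × 209.4 = 177.99; partner 2 offers that and keeps 62.01.

62.01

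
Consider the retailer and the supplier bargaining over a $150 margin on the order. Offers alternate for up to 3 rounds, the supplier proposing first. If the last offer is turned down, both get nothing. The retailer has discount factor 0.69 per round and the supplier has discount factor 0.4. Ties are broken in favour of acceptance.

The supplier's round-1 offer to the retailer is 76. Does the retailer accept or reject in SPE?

Accept

Round 3 (the supplier proposes): rejection yields 0 for the retailer; the supplier offers 0 and keeps 150.
Round 2 (the retailer proposes): the supplier can get 150 next round, worth 0.4 × 150 = 60 now; the retailer offers that and keeps 90.
So by rejecting in round 1, the retailer gets 90 next round, worth 0.69 × 90 = 62.1 now.
Offer 76 ≥ 62.1, so the retailer accepts.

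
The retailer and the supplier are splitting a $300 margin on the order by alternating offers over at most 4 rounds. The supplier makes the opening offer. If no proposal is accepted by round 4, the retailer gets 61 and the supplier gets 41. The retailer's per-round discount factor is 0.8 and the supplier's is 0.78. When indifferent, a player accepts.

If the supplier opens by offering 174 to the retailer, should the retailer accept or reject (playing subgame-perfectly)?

Round 4 (the retailer proposes): the supplier gets 41 if talks fail, so the retailer offers 41 and keeps 259.
Round 3 (the supplier proposes): the retailer can get 259 next round, worth 0.8 × 259 = 207.2 now. The supplier offers 207.2 and keeps 300 − 207.2 = 92.8.
Round 2 (the retailer proposes): the supplier can get 92.8 next round, worth 0.78 × 92.8 = 72.384 now; the retailer offers that and keeps 227.616.
So by rejecting in round 1, the retailer gets 227.616 next round, worth 0.8 × 227.616 = 182.0928 now.
Offer 174 < 182.0928, so the retailer rejects.

Reject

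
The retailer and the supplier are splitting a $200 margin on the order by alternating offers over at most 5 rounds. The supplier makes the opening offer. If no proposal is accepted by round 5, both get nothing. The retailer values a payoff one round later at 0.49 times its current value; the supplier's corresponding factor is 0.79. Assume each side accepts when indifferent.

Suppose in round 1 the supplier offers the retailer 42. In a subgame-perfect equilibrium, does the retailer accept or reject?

Work out the retailer's continuation value if the offer is rejected.
Round 5 (the supplier proposes): rejection yields 0 for the retailer; the supplier offers 0 and keeps 200.
Round 4 (the retailer proposes): the supplier can get 200 next round, worth 0.79 × 200 = 158 now. The retailer offers 158 and keeps 200 − 158 = 42.
Round 3 (the supplier proposes): the retailer can get 42 next round, worth 0.49 × 42 = 20.58 now. The supplier offers 20.58 and keeps 200 − 20.58 = 179.42.
Round 2 (the retailer proposes): the supplier can get 179.42 next round, worth 0.79 × 179.42 = 141.7418 now; the retailer offers that and keeps 58.2582.
So by rejecting in round 1, the retailer gets 58.2582 next round, worth 0.49 × 58.2582 = 28.546518 now.
Offer 42 ≥ 28.546518, so the retailer accepts.

Accept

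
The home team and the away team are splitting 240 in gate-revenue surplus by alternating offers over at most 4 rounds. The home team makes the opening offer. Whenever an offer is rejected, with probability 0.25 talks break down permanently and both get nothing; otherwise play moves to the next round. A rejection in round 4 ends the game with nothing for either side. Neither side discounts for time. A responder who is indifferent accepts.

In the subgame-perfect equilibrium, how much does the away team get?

146.25

Round 4 (the away team proposes): the home team will accept anything ≥ 0, so the away team offers 0 and keeps 240.
Round 3 (the home team proposes): rejecting gives the away team an expected 0.75 × 240 = 180; the home team offers that and keeps 60.
Round 2 (the away team proposes): rejecting gives the home team an expected 0.75 × 60 = 45; the away team offers that and keeps 195.
Round 1 (the home team proposes): rejecting gives the away team an expected 0.75 × 195 = 146.25; the home team offers that and keeps 93.75.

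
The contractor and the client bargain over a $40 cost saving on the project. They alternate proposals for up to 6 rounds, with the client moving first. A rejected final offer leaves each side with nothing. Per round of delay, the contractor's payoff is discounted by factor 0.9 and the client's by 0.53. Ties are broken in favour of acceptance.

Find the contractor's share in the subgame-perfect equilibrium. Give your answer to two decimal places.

33.18

Round 6 (the contractor proposes): rejection yields 0 for the client; the contractor offers 0 and keeps 40.
Round 5 (the client proposes): the contractor can get 40 next round, worth 0.9 × 40 = 36 now, so the client offers 36, keeping 4.
Round 4 (the contractor proposes): the client can get 4 next round, worth 0.53 × 4 = 2.12 now, so the contractor offers 2.12, keeping 37.88.
Round 3 (the client proposes): the contractor can get 37.88 next round, worth 0.9 × 37.88 = 34.092 now. The client offers 34.092 and keeps 40 − 34.092 = 5.908.
Round 2 (the contractor proposes): the client can get 5.908 next round, worth 0.53 × 5.908 = 3.13124 now; the contractor offers that and keeps 36.86876.
Round 1 (the client proposes): the contractor can get 36.86876 next round, worth 0.9 × 36.86876 = 33.181884 now. The client offers 33.181884 and keeps 40 − 33.181884 = 6.818116.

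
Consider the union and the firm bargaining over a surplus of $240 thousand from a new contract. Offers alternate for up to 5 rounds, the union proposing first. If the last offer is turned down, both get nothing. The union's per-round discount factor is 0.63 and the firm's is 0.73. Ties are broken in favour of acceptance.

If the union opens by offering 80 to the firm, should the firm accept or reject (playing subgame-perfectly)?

Round 5 (the union proposes): the firm will accept anything ≥ 0, so the union offers 0 and keeps 240.
Round 4 (the firm proposes): the union can get 240 next round, worth 0.63 × 240 = 151.2 now. The firm offers 151.2 and keeps 240 − 151.2 = 88.8.
Round 3 (the union proposes): the firm can get 88.8 next round, worth 0.73 × 88.8 = 64.824 now, so the union offers 64.824, keeping 175.176.
Round 2 (the firm proposes): the union can get 175.176 next round, worth 0.63 × 175.176 = 110.36088 now; the firm offers that and keeps 129.63912.
So by rejecting in round 1, the firm gets 129.63912 next round, worth 0.73 × 129.63912 = 94.6365576 now.
Offer 80 < 94.6365576, so the firm rejects.

Reject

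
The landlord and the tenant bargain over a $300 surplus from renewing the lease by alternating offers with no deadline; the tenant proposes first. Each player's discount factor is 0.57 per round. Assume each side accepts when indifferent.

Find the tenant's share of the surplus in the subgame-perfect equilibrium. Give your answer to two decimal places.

Let x be the tenant's share when the tenant proposes and y be the landlord's share when the landlord proposes.
The landlord accepts iff offered ≥ 0.57·y, so x = 300 − 0.57y. Symmetrically y = 300 − 0.57x.
Substituting: x = 300 − 0.57(300 − 0.57x), giving x(1 − 0.57·0.57) = 300(1 − 0.57).
So x = 300 × 0.43 / 0.6751 ≈ 191.0828, and the landlord receives 300 − x ≈ 108.9172.

191.08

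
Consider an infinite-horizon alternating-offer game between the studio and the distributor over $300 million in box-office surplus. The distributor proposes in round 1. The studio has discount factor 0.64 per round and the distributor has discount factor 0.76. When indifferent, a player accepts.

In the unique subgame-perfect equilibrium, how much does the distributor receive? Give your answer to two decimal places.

210.28

In a stationary SPE each proposer offers the other exactly their discounted continuation value.
If the distributor keeps x when proposing and the studio keeps y when proposing, then x = 300 − 0.64y and y = 300 − 0.76x.
Solving: x = 300(1 − 0.64) / (1 − 0.76·0.64) = 108 / 0.5136 ≈ 210.2804.
The studio gets 300 − 210.2804 ≈ 89.7196.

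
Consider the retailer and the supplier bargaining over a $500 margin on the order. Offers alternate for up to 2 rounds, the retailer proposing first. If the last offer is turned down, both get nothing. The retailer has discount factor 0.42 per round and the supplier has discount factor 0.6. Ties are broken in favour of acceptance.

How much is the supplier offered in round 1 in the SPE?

300

Round 2 (the supplier proposes): rejection yields 0 for the retailer; the supplier offers 0 and keeps 500.
Round 1 (the retailer proposes): the supplier can get 500 next round, worth 0.6 × 500 = 300 now; the retailer offers that and keeps 200.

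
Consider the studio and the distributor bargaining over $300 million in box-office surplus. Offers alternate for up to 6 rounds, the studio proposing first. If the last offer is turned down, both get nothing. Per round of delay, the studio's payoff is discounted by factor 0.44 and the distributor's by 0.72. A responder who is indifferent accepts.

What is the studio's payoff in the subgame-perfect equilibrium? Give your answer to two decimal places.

By backward induction:
Round 6 (the distributor proposes): the studio will accept anything ≥ 0, so the distributor offers 0 and keeps 300.
Round 5 (the studio proposes): the distributor can get 300 next round, worth 0.72 × 300 = 216 now. The studio offers 216 and keeps 300 − 216 = 84.
Round 4 (the distributor proposes): the studio can get 84 next round, worth 0.44 × 84 = 36.96 now. The distributor offers 36.96 and keeps 300 − 36.96 = 263.04.
Round 3 (the studio proposes): the distributor can get 263.04 next round, worth 0.72 × 263.04 = 189.3888 now, so the studio offers 189.3888, keeping 110.6112.
Round 2 (the distributor proposes): the studio can get 110.6112 next round, worth 0.44 × 110.6112 = 48.668928 now; the distributor offers that and keeps 251.331072.
Round 1 (the studio proposes): the distributor can get 251.331072 next round, worth 0.72 × 251.331072 = 180.95837184 now; the studio offers that and keeps 119.04162816.

119.04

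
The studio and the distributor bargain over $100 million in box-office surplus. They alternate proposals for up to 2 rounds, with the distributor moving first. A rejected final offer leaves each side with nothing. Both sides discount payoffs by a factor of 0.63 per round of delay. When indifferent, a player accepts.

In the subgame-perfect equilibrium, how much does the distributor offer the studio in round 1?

Round 2 (the studio proposes): the distributor will accept anything ≥ 0, so the studio offers 0 and keeps 100.
Round 1 (the distributor proposes): the studio can get 100 next round, worth 0.63 × 100 = 63 now, so the distributor offers 63, keeping 37.

63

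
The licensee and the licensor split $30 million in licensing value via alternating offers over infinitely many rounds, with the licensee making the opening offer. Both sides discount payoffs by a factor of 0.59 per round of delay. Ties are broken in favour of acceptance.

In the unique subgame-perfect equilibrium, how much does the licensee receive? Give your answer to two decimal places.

When the licensee proposes, the licensor accepts any offer worth at least 0.59 times what the licensor would get by proposing next round; and vice versa.
This gives x = 30 − 0.59y and y = 30 − 0.59x, where x and y are each side's share when it proposes.
Hence (1 − 0.59·0.59)x = 30(1 − 0.59), i.e. 0.6519·x = 12.3.
x ≈ 18.8679; the licensor's share is 30 − x ≈ 11.1321.

18.87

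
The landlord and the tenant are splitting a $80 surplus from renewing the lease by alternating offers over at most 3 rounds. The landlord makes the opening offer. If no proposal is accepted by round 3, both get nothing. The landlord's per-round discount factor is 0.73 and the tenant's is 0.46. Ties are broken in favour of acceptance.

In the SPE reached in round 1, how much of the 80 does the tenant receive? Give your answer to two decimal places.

Round 3 (the landlord proposes): rejection yields 0 for the tenant; the landlord offers 0 and keeps 80.
Round 2 (the tenant proposes): the landlord can get 80 next round, worth 0.73 × 80 = 58.4 now, so the tenant offers 58.4, keeping 21.6.
Round 1 (the landlord proposes): the tenant can get 21.6 next round, worth 0.46 × 21.6 = 9.936 now, so the landlord offers 9.936, keeping 70.064.

9.94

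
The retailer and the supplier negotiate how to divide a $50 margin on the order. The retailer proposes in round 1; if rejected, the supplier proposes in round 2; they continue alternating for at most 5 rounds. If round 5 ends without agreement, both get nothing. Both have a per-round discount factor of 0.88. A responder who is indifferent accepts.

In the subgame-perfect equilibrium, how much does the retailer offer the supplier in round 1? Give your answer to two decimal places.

Round 5 (the retailer proposes): the supplier will accept anything ≥ 0, so the retailer offers 0 and keeps 50.
Round 4 (the supplier proposes): the retailer can get 50 next round, worth 0.88 × 50 = 44 now; the supplier offers that and keeps 6.
Round 3 (the retailer proposes): the supplier can get 6 next round, worth 0.88 × 6 = 5.28 now, so the retailer offers 5.28, keeping 44.72.
Round 2 (the supplier proposes): the retailer can get 44.72 next round, worth 0.88 × 44.72 = 39.3536 now. The supplier offers 39.3536 and keeps 50 − 39.3536 = 10.6464.
Round 1 (the retailer proposes): the supplier can get 10.6464 next round, worth 0.88 × 10.6464 = 9.368832 now, so the retailer offers 9.368832, keeping 40.631168.

9.37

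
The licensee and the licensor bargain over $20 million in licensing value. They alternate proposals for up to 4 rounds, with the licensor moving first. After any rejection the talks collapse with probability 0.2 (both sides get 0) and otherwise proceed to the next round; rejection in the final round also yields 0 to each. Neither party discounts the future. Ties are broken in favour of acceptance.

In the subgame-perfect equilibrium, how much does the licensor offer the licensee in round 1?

By backward induction:
Round 4 (the licensee proposes): the licensor will accept anything ≥ 0, so the licensee offers 0 and keeps 20.
Round 3 (the licensor proposes): rejecting gives the licensee an expected 0.8 × 20 = 16; the licensor offers that and keeps 4.
Round 2 (the licensee proposes): rejecting gives the licensor an expected 0.8 × 4 = 3.2, so the licensee offers 3.2, keeping 16.8.
Round 1 (the licensor proposes): rejecting gives the licensee an expected 0.8 × 16.8 = 13.44. The licensor offers 13.44 and keeps 20 − 13.44 = 6.56.

13.44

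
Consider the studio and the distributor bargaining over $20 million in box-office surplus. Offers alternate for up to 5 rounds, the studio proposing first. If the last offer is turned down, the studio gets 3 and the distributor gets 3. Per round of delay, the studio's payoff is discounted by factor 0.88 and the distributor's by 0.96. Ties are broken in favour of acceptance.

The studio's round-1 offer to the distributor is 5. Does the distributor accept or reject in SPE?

Reject

Work out the distributor's continuation value if the offer is rejected.
Round 5 (the studio proposes): the distributor gets 3 if talks fail, so the studio offers 3 and keeps 17.
Round 4 (the distributor proposes): the studio can get 17 next round, worth 0.88 × 17 = 14.96 now, so the distributor offers 14.96, keeping 5.04.
Round 3 (the studio proposes): the distributor can get 5.04 next round, worth 0.96 × 5.04 = 4.8384 now, so the studio offers 4.8384, keeping 15.1616.
Round 2 (the distributor proposes): the studio can get 15.1616 next round, worth 0.88 × 15.1616 = 13.342208 now. The distributor offers 13.342208 and keeps 20 − 13.342208 = 6.657792.
So by rejecting in round 1, the distributor gets 6.657792 next round, worth 0.96 × 6.657792 = 6.39148032 now.
Offer 5 < 6.39148032, so the distributor rejects.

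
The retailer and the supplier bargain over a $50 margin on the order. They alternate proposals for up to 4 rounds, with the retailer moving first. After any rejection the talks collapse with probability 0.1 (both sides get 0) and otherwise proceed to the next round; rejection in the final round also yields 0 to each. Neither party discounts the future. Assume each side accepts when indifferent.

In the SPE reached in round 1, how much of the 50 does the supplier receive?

Round 4 (the supplier proposes): the retailer will accept anything ≥ 0, so the supplier offers 0 and keeps 50.
Round 3 (the retailer proposes): rejecting gives the supplier an expected 0.9 × 50 = 45. The retailer offers 45 and keeps 50 − 45 = 5.
Round 2 (the supplier proposes): rejecting gives the retailer an expected 0.9 × 5 = 4.5, so the supplier offers 4.5, keeping 45.5.
Round 1 (the retailer proposes): rejecting gives the supplier an expected 0.9 × 45.5 = 40.95. The retailer offers 40.95 and keeps 50 − 40.95 = 9.05.

40.95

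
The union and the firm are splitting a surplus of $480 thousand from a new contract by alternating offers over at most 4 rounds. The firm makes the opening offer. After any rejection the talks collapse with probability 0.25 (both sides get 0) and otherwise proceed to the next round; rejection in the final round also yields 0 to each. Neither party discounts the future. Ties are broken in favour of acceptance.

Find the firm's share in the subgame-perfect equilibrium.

Round 4 (the union proposes): the firm will accept anything ≥ 0, so the union offers 0 and keeps 480.
Round 3 (the firm proposes): rejecting gives the union an expected 0.75 × 480 = 360, so the firm offers 360, keeping 120.
Round 2 (the union proposes): rejecting gives the firm an expected 0.75 × 120 = 90, so the union offers 90, keeping 390.
Round 1 (the firm proposes): rejecting gives the union an expected 0.75 × 390 = 292.5. The firm offers 292.5 and keeps 480 − 292.5 = 187.5.

187.5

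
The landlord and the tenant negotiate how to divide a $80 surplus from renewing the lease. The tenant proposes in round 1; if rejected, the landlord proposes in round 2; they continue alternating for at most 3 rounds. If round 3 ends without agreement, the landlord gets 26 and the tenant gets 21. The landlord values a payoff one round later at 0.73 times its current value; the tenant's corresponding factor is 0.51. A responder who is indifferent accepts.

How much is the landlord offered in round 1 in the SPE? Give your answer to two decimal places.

Work backward from the last round.
Round 3 (the tenant proposes): the landlord gets 26 if talks fail, so the tenant offers 26 and keeps 54.
Round 2 (the landlord proposes): the tenant can get 54 next round, worth 0.51 × 54 = 27.54 now. The landlord offers 27.54 and keeps 80 − 27.54 = 52.46.
Round 1 (the tenant proposes): the landlord can get 52.46 next round, worth 0.73 × 52.46 = 38.2958 now; the tenant offers that and keeps 41.7042.

38.30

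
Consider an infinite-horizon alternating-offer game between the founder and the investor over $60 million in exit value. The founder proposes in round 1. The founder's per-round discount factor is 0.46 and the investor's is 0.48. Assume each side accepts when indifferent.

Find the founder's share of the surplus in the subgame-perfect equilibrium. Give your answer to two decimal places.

In a stationary SPE each proposer offers the other exactly their discounted continuation value.
If the founder keeps x when proposing and the investor keeps y when proposing, then x = 60 − 0.48y and y = 60 − 0.46x.
Solving: x = 60(1 − 0.48) / (1 − 0.46·0.48) = 31.2 / 0.7792 ≈ 40.0411.
The investor gets 60 − 40.0411 ≈ 19.9589.

40.04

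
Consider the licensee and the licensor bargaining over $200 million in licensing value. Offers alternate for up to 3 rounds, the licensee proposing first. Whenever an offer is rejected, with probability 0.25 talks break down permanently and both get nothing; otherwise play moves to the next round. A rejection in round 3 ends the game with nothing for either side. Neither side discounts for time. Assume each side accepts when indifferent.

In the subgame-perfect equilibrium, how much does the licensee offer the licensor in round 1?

37.5

Round 3 (the licensee proposes): rejection yields 0 for the licensor; the licensee offers 0 and keeps 200.
Round 2 (the licensor proposes): rejecting gives the licensee an expected 0.75 × 200 = 150, so the licensor offers 150, keeping 50.
Round 1 (the licensee proposes): rejecting gives the licensor an expected 0.75 × 50 = 37.5; the licensee offers that and keeps 162.5.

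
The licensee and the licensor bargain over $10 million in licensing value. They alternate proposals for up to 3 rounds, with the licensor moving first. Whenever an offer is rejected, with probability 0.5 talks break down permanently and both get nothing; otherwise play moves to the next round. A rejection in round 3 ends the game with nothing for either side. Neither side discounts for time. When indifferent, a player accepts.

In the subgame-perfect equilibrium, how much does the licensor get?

7.5

By backward induction:
Round 3 (the licensor proposes): the licensee will accept anything ≥ 0, so the licensor offers 0 and keeps 10.
Round 2 (the licensee proposes): rejecting gives the licensor an expected 0.5 × 10 = 5, so the licensee offers 5, keeping 5.
Round 1 (the licensor proposes): rejecting gives the licensee an expected 0.5 × 5 = 2.5. The licensor offers 2.5 and keeps 10 − 2.5 = 7.5.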